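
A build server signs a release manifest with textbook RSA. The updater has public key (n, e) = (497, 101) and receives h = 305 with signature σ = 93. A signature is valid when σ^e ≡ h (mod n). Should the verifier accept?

accept

σ^101 mod 497 = 305
σ^101 mod 497 = 305 matches h.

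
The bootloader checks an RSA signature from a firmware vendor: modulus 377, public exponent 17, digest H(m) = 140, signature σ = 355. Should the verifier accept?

accept

σ^2 ≡ 355^2 = 126025 ≡ 107
σ^4 ≡ 107^2 = 11449 ≡ 139
σ^8 ≡ 139^2 = 19321 ≡ 94
σ^16 ≡ 94^2 = 8836 ≡ 165
17 = 16 + 1, so σ^17 ≡ 165·355 ≡ 140 (mod 377)
σ^17 mod 377 = 140 matches H(m).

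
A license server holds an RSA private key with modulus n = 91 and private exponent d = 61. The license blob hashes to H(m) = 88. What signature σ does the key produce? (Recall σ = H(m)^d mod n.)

Squares mod 91: (H(m))^1≡88, (H(m))^2≡9, (H(m))^4≡81, (H(m))^8≡9, (H(m))^16≡81, (H(m))^32≡9
61 = 32 + 16 + 8 + 4 + 1, so (H(m))^61 ≡ 9·81·9·81·88 ≡ 88 (mod 91)

88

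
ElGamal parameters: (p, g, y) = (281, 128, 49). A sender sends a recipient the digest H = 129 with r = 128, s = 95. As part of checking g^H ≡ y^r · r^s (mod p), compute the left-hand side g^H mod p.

128^2 = 16384 ≡ 86
128^4 ≡ 86^2 = 7396 ≡ 90
128^8 ≡ 90^2 = 8100 ≡ 232
128^16 ≡ 232^2 = 53824 ≡ 153
128^32 ≡ 153^2 = 23409 ≡ 86
128^64 ≡ 86^2 = 7396 ≡ 90
128^128 ≡ 90^2 = 8100 ≡ 232
129 = 128 + 1, so 128^129 ≡ 232·128 ≡ 191 (mod 281)

191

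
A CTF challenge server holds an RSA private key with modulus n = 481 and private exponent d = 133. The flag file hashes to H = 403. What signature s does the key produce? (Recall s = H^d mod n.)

H^2 ≡ 403^2 = 162409 ≡ 312
H^4 ≡ 312^2 = 97344 ≡ 182
H^8 ≡ 182^2 = 33124 ≡ 416
H^16 ≡ 416^2 = 173056 ≡ 377
H^32 ≡ 377^2 = 142129 ≡ 234
H^64 ≡ 234^2 = 54756 ≡ 403
H^128 ≡ 403^2 = 162409 ≡ 312
133 = 128 + 4 + 1, so H^133 ≡ 312·182·403 ≡ 377 (mod 481)

377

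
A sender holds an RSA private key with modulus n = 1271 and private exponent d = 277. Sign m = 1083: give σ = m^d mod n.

1019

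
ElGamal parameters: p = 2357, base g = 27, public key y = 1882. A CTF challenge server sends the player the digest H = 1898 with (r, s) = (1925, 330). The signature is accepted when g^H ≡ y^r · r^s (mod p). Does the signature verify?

verifies

Left side g^H mod p:
27^1898 mod 2357 = 518
Right side y^r · r^s mod p:
1882^1925 mod 2357 = 490
1925^330 mod 2357 = 1954
490·1954 = 957460 ≡ 518 (mod 2357)
518 ≡ 518 (mod 2357), so the signature is genuine.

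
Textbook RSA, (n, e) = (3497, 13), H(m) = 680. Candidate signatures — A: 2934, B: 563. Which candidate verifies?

B

Candidate A: 2934^2 = 8608356 ≡ 2239; 2934^4 ≡ 2239^2 = 5013121 ≡ 1920; 2934^8 ≡ 1920^2 = 3686400 ≡ 562; 13 = 8 + 4 + 1, so 2934^13 ≡ 562·1920·2934 ≡ 2817 (mod 3497)
Candidate B: 563^2 = 316969 ≡ 2239; 563^4 ≡ 2239^2 = 5013121 ≡ 1920; 563^8 ≡ 1920^2 = 3686400 ≡ 562; 13 = 8 + 4 + 1, so 563^13 ≡ 562·1920·563 ≡ 680 (mod 3497)
  → matches H(m) = 680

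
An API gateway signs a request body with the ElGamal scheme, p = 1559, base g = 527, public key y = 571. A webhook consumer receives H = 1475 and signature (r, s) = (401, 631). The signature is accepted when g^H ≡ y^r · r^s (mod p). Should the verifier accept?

Left side g^H mod p:
Squares mod 1559: 527^1≡527, 527^2≡227, 527^4≡82, 527^8≡488, 527^16≡1176, 527^32≡143, 527^64≡182, 527^128≡385, 527^256≡120, 527^512≡369, 527^1024≡528
1475 = 1024 + 256 + 128 + 64 + 2 + 1, so 527^1475 ≡ 528·120·385·182·227·527 ≡ 252 (mod 1559)
Right side y^r · r^s mod p:
Squares mod 1559: 571^1≡571, 571^2≡210, 571^4≡448, 571^8≡1152, 571^16≡395, 571^32≡125, 571^64≡35, 571^128≡1225, 571^256≡867
401 = 256 + 128 + 16 + 1, so 571^401 ≡ 867·1225·395·571 ≡ 710 (mod 1559)
Squares mod 1559: 401^1≡401, 401^2≡224, 401^4≡288, 401^8≡317, 401^16≡713, 401^32≡135, 401^64≡1076, 401^128≡998, 401^256≡1362, 401^512≡1393
631 = 512 + 64 + 32 + 16 + 4 + 2 + 1, so 401^631 ≡ 1393·1076·135·713·288·224·401 ≡ 1432 (mod 1559)
710·1432 = 1016720 ≡ 252 (mod 1559)
252 ≡ 252 (mod 1559), so the signature is genuine.

accept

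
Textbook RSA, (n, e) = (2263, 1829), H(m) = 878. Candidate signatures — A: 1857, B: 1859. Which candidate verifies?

A

Candidate A: 1857^2 = 3448449 ≡ 1900; 1857^4 ≡ 1900^2 = 3610000 ≡ 515; 1857^8 ≡ 515^2 = 265225 ≡ 454; 1857^16 ≡ 454^2 = 206116 ≡ 183; 1857^32 ≡ 183^2 = 33489 ≡ 1807; 1857^64 ≡ 1807^2 = 3265249 ≡ 2003; 1857^128 ≡ 2003^2 = 4012009 ≡ 1973; 1857^256 ≡ 1973^2 = 3892729 ≡ 369; 1857^512 ≡ 369^2 = 136161 ≡ 381; 1857^1024 ≡ 381^2 = 145161 ≡ 329; 1829 = 1024 + 512 + 256 + 32 + 4 + 1, so 1857^1829 ≡ 329·381·369·1807·515·1857 ≡ 878 (mod 2263)
  → matches H(m) = 878
Candidate B: 1859^2 = 3455881 ≡ 280; 1859^4 ≡ 280^2 = 78400 ≡ 1458; 1859^8 ≡ 1458^2 = 2125764 ≡ 807; 1859^16 ≡ 807^2 = 651249 ≡ 1768; 1859^32 ≡ 1768^2 = 3125824 ≡ 621; 1859^64 ≡ 621^2 = 385641 ≡ 931; 1859^128 ≡ 931^2 = 866761 ≡ 32; 1859^256 ≡ 32^2 = 1024; 1859^512 ≡ 1024^2 = 1048576 ≡ 807; 1859^1024 ≡ 807^2 = 651249 ≡ 1768; 1829 = 1024 + 512 + 256 + 32 + 4 + 1, so 1859^1829 ≡ 1768·807·1024·621·1458·1859 ≡ 247 (mod 2263)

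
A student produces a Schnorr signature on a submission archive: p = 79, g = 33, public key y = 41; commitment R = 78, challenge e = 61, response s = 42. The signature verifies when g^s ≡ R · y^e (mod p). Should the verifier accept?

accept

g^s mod p:
33^2 = 1089 ≡ 62
33^4 ≡ 62^2 = 3844 ≡ 52
33^8 ≡ 52^2 = 2704 ≡ 18
33^16 ≡ 18^2 = 324 ≡ 8
33^32 ≡ 8^2 = 64
42 = 32 + 8 + 2, so 33^42 ≡ 64·18·62 ≡ 8 (mod 79)
R · y^e mod p:
41^2 = 1681 ≡ 22
41^4 ≡ 22^2 = 484 ≡ 10
41^8 ≡ 10^2 = 100 ≡ 21
41^16 ≡ 21^2 = 441 ≡ 46
41^32 ≡ 46^2 = 2116 ≡ 62
61 = 32 + 16 + 8 + 4 + 1, so 41^61 ≡ 62·46·21·10·41 ≡ 71 (mod 79)
78·71 = 5538 ≡ 8 (mod 79)
8 ≡ 8 (mod 79); signature holds.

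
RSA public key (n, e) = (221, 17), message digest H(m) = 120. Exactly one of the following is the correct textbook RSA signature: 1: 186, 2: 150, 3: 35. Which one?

3

Candidate 1: Squares mod 221: 186^1≡186, 186^2≡120, 186^4≡35, 186^8≡120, 186^16≡35; 17 = 16 + 1, so 186^17 ≡ 35·186 ≡ 101 (mod 221)
Candidate 2: Squares mod 221: 150^1≡150, 150^2≡179, 150^4≡217, 150^8≡16, 150^16≡35; 17 = 16 + 1, so 150^17 ≡ 35·150 ≡ 167 (mod 221)
Candidate 3: Squares mod 221: 35^1≡35, 35^2≡120, 35^4≡35, 35^8≡120, 35^16≡35; 17 = 16 + 1, so 35^17 ≡ 35·35 ≡ 120 (mod 221)
  → matches H(m) = 120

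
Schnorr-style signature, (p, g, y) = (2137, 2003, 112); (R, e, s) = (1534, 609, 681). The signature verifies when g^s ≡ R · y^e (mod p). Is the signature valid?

invalid

g^s mod p:
Squares mod 2137: 2003^1≡2003, 2003^2≡860, 2003^4≡198, 2003^8≡738, 2003^16≡1846, 2003^32≡1338, 2003^64≡1575, 2003^128≡1705, 2003^256≡705, 2003^512≡1241
681 = 512 + 128 + 32 + 8 + 1, so 2003^681 ≡ 1241·1705·1338·738·2003 ≡ 919 (mod 2137)
R · y^e mod p:
Squares mod 2137: 112^1≡112, 112^2≡1859, 112^4≡352, 112^8≡2095, 112^16≡1764, 112^32≡224, 112^64≡1025, 112^128≡1358, 112^256≡2070, 112^512≡215
609 = 512 + 64 + 32 + 1, so 112^609 ≡ 215·1025·224·112 ≡ 669 (mod 2137)
1534·669 = 1026246 ≡ 486 (mod 2137)
919 ≠ 486; the check fails.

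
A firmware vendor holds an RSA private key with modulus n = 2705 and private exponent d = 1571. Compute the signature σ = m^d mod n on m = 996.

Squares mod 2705: m^1≡996, m^2≡1986, m^4≡306, m^8≡1666, m^16≡226, m^32≡2386, m^64≡1676, m^128≡1186, m^256≡2701, m^512≡16, m^1024≡256
1571 = 1024 + 512 + 32 + 2 + 1, so m^1571 ≡ 256·16·2386·1986·996 ≡ 2036 (mod 2705)

2036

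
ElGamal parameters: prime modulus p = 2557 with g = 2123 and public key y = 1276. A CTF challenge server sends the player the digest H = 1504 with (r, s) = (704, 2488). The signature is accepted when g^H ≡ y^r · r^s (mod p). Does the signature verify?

verifies

Left side g^H mod p:
2123^2 = 4507129 ≡ 1695
2123^4 ≡ 1695^2 = 2873025 ≡ 1514
2123^8 ≡ 1514^2 = 2292196 ≡ 1124
2123^16 ≡ 1124^2 = 1263376 ≡ 218
2123^32 ≡ 218^2 = 47524 ≡ 1498
2123^64 ≡ 1498^2 = 2244004 ≡ 1515
2123^128 ≡ 1515^2 = 2295225 ≡ 1596
2123^256 ≡ 1596^2 = 2547216 ≡ 444
2123^512 ≡ 444^2 = 197136 ≡ 247
2123^1024 ≡ 247^2 = 61009 ≡ 2198
1504 = 1024 + 256 + 128 + 64 + 32, so 2123^1504 ≡ 2198·444·1596·1515·1498 ≡ 1390 (mod 2557)
Right side y^r · r^s mod p:
1276^2 = 1628176 ≡ 1924
1276^4 ≡ 1924^2 = 3701776 ≡ 1797
1276^8 ≡ 1797^2 = 3229209 ≡ 2275
1276^16 ≡ 2275^2 = 5175625 ≡ 257
1276^32 ≡ 257^2 = 66049 ≡ 2124
1276^64 ≡ 2124^2 = 4511376 ≡ 828
1276^128 ≡ 828^2 = 685584 ≡ 308
1276^256 ≡ 308^2 = 94864 ≡ 255
1276^512 ≡ 255^2 = 65025 ≡ 1100
704 = 512 + 128 + 64, so 1276^704 ≡ 1100·308·828 ≡ 487 (mod 2557)
704^2 = 495616 ≡ 2115
704^4 ≡ 2115^2 = 4473225 ≡ 1032
704^8 ≡ 1032^2 = 1065024 ≡ 1312
704^16 ≡ 1312^2 = 1721344 ≡ 483
704^32 ≡ 483^2 = 233289 ≡ 602
704^64 ≡ 602^2 = 362404 ≡ 1867
704^128 ≡ 1867^2 = 3485689 ≡ 498
704^256 ≡ 498^2 = 248004 ≡ 2532
704^512 ≡ 2532^2 = 6411024 ≡ 625
704^1024 ≡ 625^2 = 390625 ≡ 1961
704^2048 ≡ 1961^2 = 3845521 ≡ 2350
2488 = 2048 + 256 + 128 + 32 + 16 + 8, so 704^2488 ≡ 2350·2532·498·602·483·1312 ≡ 1494 (mod 2557)
487·1494 = 727578 ≡ 1390 (mod 2557)
1390 ≡ 1390 (mod 2557), so the signature is genuine.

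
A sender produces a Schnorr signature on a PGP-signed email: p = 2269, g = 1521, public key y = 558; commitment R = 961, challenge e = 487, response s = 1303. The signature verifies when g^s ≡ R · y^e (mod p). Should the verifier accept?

g^s mod p:
Squares mod 2269: 1521^1≡1521, 1521^2≡1330, 1521^4≡1349, 1521^8≡63, 1521^16≡1700, 1521^32≡1563, 1521^64≡1525, 1521^128≡2169, 1521^256≡924, 1521^512≡632, 1521^1024≡80
1303 = 1024 + 256 + 16 + 4 + 2 + 1, so 1521^1303 ≡ 80·924·1700·1349·1330·1521 ≡ 885 (mod 2269)
R · y^e mod p:
Squares mod 2269: 558^1≡558, 558^2≡511, 558^4≡186, 558^8≡561, 558^16≡1599, 558^32≡1907, 558^64≡1711, 558^128≡511, 558^256≡186
487 = 256 + 128 + 64 + 32 + 4 + 2 + 1, so 558^487 ≡ 186·511·1711·1907·186·511·558 ≡ 631 (mod 2269)
961·631 = 606391 ≡ 568 (mod 2269)
885 ≠ 568; the check fails.

reject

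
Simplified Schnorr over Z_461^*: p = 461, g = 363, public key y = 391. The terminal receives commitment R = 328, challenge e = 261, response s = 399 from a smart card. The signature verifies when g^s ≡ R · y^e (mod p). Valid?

yes

g^s mod p:
363^2 = 131769 ≡ 384
363^4 ≡ 384^2 = 147456 ≡ 397
363^8 ≡ 397^2 = 157609 ≡ 408
363^16 ≡ 408^2 = 166464 ≡ 43
363^32 ≡ 43^2 = 1849 ≡ 5
363^64 ≡ 5^2 = 25
363^128 ≡ 25^2 = 625 ≡ 164
363^256 ≡ 164^2 = 26896 ≡ 158
399 = 256 + 128 + 8 + 4 + 2 + 1, so 363^399 ≡ 158·164·408·397·384·363 ≡ 99 (mod 461)
R · y^e mod p:
391^2 = 152881 ≡ 290
391^4 ≡ 290^2 = 84100 ≡ 198
391^8 ≡ 198^2 = 39204 ≡ 19
391^16 ≡ 19^2 = 361
391^32 ≡ 361^2 = 130321 ≡ 319
391^64 ≡ 319^2 = 101761 ≡ 341
391^128 ≡ 341^2 = 116281 ≡ 109
391^256 ≡ 109^2 = 11881 ≡ 356
261 = 256 + 4 + 1, so 391^261 ≡ 356·198·391 ≡ 384 (mod 461)
328·384 = 125952 ≡ 99 (mod 461)
99 ≡ 99 (mod 461); signature holds.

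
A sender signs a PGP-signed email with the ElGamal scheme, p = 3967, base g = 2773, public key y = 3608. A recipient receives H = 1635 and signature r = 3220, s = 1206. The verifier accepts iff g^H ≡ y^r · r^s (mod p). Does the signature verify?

Left side g^H mod p:
2773^2 = 7689529 ≡ 1483
2773^4 ≡ 1483^2 = 2199289 ≡ 1571
2773^8 ≡ 1571^2 = 2468041 ≡ 567
2773^16 ≡ 567^2 = 321489 ≡ 162
2773^32 ≡ 162^2 = 26244 ≡ 2442
2773^64 ≡ 2442^2 = 5963364 ≡ 963
2773^128 ≡ 963^2 = 927369 ≡ 3058
2773^256 ≡ 3058^2 = 9351364 ≡ 1145
2773^512 ≡ 1145^2 = 1311025 ≡ 1915
2773^1024 ≡ 1915^2 = 3667225 ≡ 1717
1635 = 1024 + 512 + 64 + 32 + 2 + 1, so 2773^1635 ≡ 1717·1915·963·2442·1483·2773 ≡ 8 (mod 3967)
Right side y^r · r^s mod p:
3608^2 = 13017664 ≡ 1937
3608^4 ≡ 1937^2 = 3751969 ≡ 3154
3608^8 ≡ 3154^2 = 9947716 ≡ 2447
3608^16 ≡ 2447^2 = 5987809 ≡ 1606
3608^32 ≡ 1606^2 = 2579236 ≡ 686
3608^64 ≡ 686^2 = 470596 ≡ 2490
3608^128 ≡ 2490^2 = 6200100 ≡ 3646
3608^256 ≡ 3646^2 = 13293316 ≡ 3866
3608^512 ≡ 3866^2 = 14945956 ≡ 2267
3608^1024 ≡ 2267^2 = 5139289 ≡ 2024
3608^2048 ≡ 2024^2 = 4096576 ≡ 2632
3220 = 2048 + 1024 + 128 + 16 + 4, so 3608^3220 ≡ 2632·2024·3646·1606·3154 ≡ 3048 (mod 3967)
3220^2 = 10368400 ≡ 2629
3220^4 ≡ 2629^2 = 6911641 ≡ 1127
3220^8 ≡ 1127^2 = 1270129 ≡ 689
3220^16 ≡ 689^2 = 474721 ≡ 2648
3220^32 ≡ 2648^2 = 7011904 ≡ 2215
3220^64 ≡ 2215^2 = 4906225 ≡ 3013
3220^128 ≡ 3013^2 = 9078169 ≡ 1673
3220^256 ≡ 1673^2 = 2798929 ≡ 2194
3220^512 ≡ 2194^2 = 4813636 ≡ 1665
3220^1024 ≡ 1665^2 = 2772225 ≡ 3259
1206 = 1024 + 128 + 32 + 16 + 4 + 2, so 3220^1206 ≡ 3259·1673·2215·2648·1127·2629 ≡ 1678 (mod 3967)
3048·1678 = 5114544 ≡ 1081 (mod 3967)
8 ≠ 1081, so verification fails.

does not verify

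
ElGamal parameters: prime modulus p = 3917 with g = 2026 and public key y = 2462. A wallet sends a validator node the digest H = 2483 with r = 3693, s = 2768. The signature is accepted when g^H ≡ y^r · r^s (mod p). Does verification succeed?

passes

Left side g^H mod p:
2026^2 = 4104676 ≡ 3577
2026^4 ≡ 3577^2 = 12794929 ≡ 2007
2026^8 ≡ 2007^2 = 4028049 ≡ 1373
2026^16 ≡ 1373^2 = 1885129 ≡ 1052
2026^32 ≡ 1052^2 = 1106704 ≡ 2110
2026^64 ≡ 2110^2 = 4452100 ≡ 2388
2026^128 ≡ 2388^2 = 5702544 ≡ 3309
2026^256 ≡ 3309^2 = 10949481 ≡ 1466
2026^512 ≡ 1466^2 = 2149156 ≡ 2640
2026^1024 ≡ 2640^2 = 6969600 ≡ 1257
2026^2048 ≡ 1257^2 = 1580049 ≡ 1498
2483 = 2048 + 256 + 128 + 32 + 16 + 2 + 1, so 2026^2483 ≡ 1498·1466·3309·2110·1052·3577·2026 ≡ 2973 (mod 3917)
Right side y^r · r^s mod p:
2462^2 = 6061444 ≡ 1845
2462^4 ≡ 1845^2 = 3404025 ≡ 152
2462^8 ≡ 152^2 = 23104 ≡ 3519
2462^16 ≡ 3519^2 = 12383361 ≡ 1724
2462^32 ≡ 1724^2 = 2972176 ≡ 3090
2462^64 ≡ 3090^2 = 9548100 ≡ 2371
2462^128 ≡ 2371^2 = 5621641 ≡ 746
2462^256 ≡ 746^2 = 556516 ≡ 302
2462^512 ≡ 302^2 = 91204 ≡ 1113
2462^1024 ≡ 1113^2 = 1238769 ≡ 997
2462^2048 ≡ 997^2 = 994009 ≡ 3008
3693 = 2048 + 1024 + 512 + 64 + 32 + 8 + 4 + 1, so 2462^3693 ≡ 3008·997·1113·2371·3090·3519·152·2462 ≡ 236 (mod 3917)
3693^2 = 13638249 ≡ 3172
3693^4 ≡ 3172^2 = 10061584 ≡ 2728
3693^8 ≡ 2728^2 = 7441984 ≡ 3601
3693^16 ≡ 3601^2 = 12967201 ≡ 1931
3693^32 ≡ 1931^2 = 3728761 ≡ 3694
3693^64 ≡ 3694^2 = 13645636 ≡ 2725
3693^128 ≡ 2725^2 = 7425625 ≡ 2910
3693^256 ≡ 2910^2 = 8468100 ≡ 3463
3693^512 ≡ 3463^2 = 11992369 ≡ 2432
3693^1024 ≡ 2432^2 = 5914624 ≡ 3871
3693^2048 ≡ 3871^2 = 14984641 ≡ 2116
2768 = 2048 + 512 + 128 + 64 + 16, so 3693^2768 ≡ 2116·2432·2910·2725·1931 ≡ 3913 (mod 3917)
236·3913 = 923468 ≡ 2973 (mod 3917)
2973 ≡ 2973 (mod 3917), so the signature is genuine.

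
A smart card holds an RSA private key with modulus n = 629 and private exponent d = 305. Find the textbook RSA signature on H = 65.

H^305 mod 629 = 337

337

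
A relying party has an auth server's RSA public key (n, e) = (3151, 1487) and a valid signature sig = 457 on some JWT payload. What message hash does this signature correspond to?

1325

sig^2 ≡ 457^2 = 208849 ≡ 883
sig^4 ≡ 883^2 = 779689 ≡ 1392
sig^8 ≡ 1392^2 = 1937664 ≡ 2950
sig^16 ≡ 2950^2 = 8702500 ≡ 2589
sig^32 ≡ 2589^2 = 6702921 ≡ 744
sig^64 ≡ 744^2 = 553536 ≡ 2111
sig^128 ≡ 2111^2 = 4456321 ≡ 807
sig^256 ≡ 807^2 = 651249 ≡ 2143
sig^512 ≡ 2143^2 = 4592449 ≡ 1442
sig^1024 ≡ 1442^2 = 2079364 ≡ 2855
1487 = 1024 + 256 + 128 + 64 + 8 + 4 + 2 + 1, so sig^1487 ≡ 2855·2143·807·2111·2950·1392·883·457 ≡ 1325 (mod 3151)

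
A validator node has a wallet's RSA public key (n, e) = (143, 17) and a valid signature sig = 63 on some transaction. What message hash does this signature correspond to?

46

sig^2 ≡ 63^2 = 3969 ≡ 108
sig^4 ≡ 108^2 = 11664 ≡ 81
sig^8 ≡ 81^2 = 6561 ≡ 126
sig^16 ≡ 126^2 = 15876 ≡ 3
17 = 16 + 1, so sig^17 ≡ 3·63 ≡ 46 (mod 143)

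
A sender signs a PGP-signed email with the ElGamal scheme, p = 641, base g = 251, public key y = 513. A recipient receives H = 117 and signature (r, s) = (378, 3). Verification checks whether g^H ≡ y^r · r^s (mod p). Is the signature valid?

valid

Left side g^H mod p:
Squares mod 641: 251^1≡251, 251^2≡183, 251^4≡157, 251^8≡291, 251^16≡69, 251^32≡274, 251^64≡79
117 = 64 + 32 + 16 + 4 + 1, so 251^117 ≡ 79·274·69·157·251 ≡ 3 (mod 641)
Right side y^r · r^s mod p:
Squares mod 641: 513^1≡513, 513^2≡359, 513^4≡40, 513^8≡318, 513^16≡487, 513^32≡640, 513^64≡1, 513^128≡1, 513^256≡1
378 = 256 + 64 + 32 + 16 + 8 + 2, so 513^378 ≡ 1·1·640·487·318·359 ≡ 241 (mod 641)
Squares mod 641: 378^1≡378, 378^2≡582
3 = 2 + 1, so 378^3 ≡ 582·378 ≡ 133 (mod 641)
241·133 = 32053 ≡ 3 (mod 641)
3 ≡ 3 (mod 641), so the signature is genuine.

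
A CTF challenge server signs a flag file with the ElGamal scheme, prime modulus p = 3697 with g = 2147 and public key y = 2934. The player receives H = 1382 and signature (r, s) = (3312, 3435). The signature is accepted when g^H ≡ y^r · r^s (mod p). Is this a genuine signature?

forged

Left side g^H mod p:
2147^2 = 4609609 ≡ 3147
2147^4 ≡ 3147^2 = 9903609 ≡ 3043
2147^8 ≡ 3043^2 = 9259849 ≡ 2561
2147^16 ≡ 2561^2 = 6558721 ≡ 243
2147^32 ≡ 243^2 = 59049 ≡ 3594
2147^64 ≡ 3594^2 = 12916836 ≡ 3215
2147^128 ≡ 3215^2 = 10336225 ≡ 3110
2147^256 ≡ 3110^2 = 9672100 ≡ 748
2147^512 ≡ 748^2 = 559504 ≡ 1257
2147^1024 ≡ 1257^2 = 1580049 ≡ 1430
1382 = 1024 + 256 + 64 + 32 + 4 + 2, so 2147^1382 ≡ 1430·748·3215·3594·3043·3147 ≡ 931 (mod 3697)
Right side y^r · r^s mod p:
2934^2 = 8608356 ≡ 1740
2934^4 ≡ 1740^2 = 3027600 ≡ 3454
2934^8 ≡ 3454^2 = 11930116 ≡ 3594
2934^16 ≡ 3594^2 = 12916836 ≡ 3215
2934^32 ≡ 3215^2 = 10336225 ≡ 3110
2934^64 ≡ 3110^2 = 9672100 ≡ 748
2934^128 ≡ 748^2 = 559504 ≡ 1257
2934^256 ≡ 1257^2 = 1580049 ≡ 1430
2934^512 ≡ 1430^2 = 2044900 ≡ 459
2934^1024 ≡ 459^2 = 210681 ≡ 3649
2934^2048 ≡ 3649^2 = 13315201 ≡ 2304
3312 = 2048 + 1024 + 128 + 64 + 32 + 16, so 2934^3312 ≡ 2304·3649·1257·748·3110·3215 ≡ 2999 (mod 3697)
3312^2 = 10969344 ≡ 345
3312^4 ≡ 345^2 = 119025 ≡ 721
3312^8 ≡ 721^2 = 519841 ≡ 2261
3312^16 ≡ 2261^2 = 5112121 ≡ 2867
3312^32 ≡ 2867^2 = 8219689 ≡ 1258
3312^64 ≡ 1258^2 = 1582564 ≡ 248
3312^128 ≡ 248^2 = 61504 ≡ 2352
3312^256 ≡ 2352^2 = 5531904 ≡ 1192
3312^512 ≡ 1192^2 = 1420864 ≡ 1216
3312^1024 ≡ 1216^2 = 1478656 ≡ 3553
3312^2048 ≡ 3553^2 = 12623809 ≡ 2251
3435 = 2048 + 1024 + 256 + 64 + 32 + 8 + 2 + 1, so 3312^3435 ≡ 2251·3553·1192·248·1258·2261·345·3312 ≡ 3430 (mod 3697)
2999·3430 = 10286570 ≡ 1516 (mod 3697)
931 ≠ 1516, so verification fails.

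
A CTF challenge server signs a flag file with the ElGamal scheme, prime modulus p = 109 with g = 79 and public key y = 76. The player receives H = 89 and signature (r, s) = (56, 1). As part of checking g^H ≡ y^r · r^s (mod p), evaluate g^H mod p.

56

Squares mod 109: 79^1≡79, 79^2≡28, 79^4≡21, 79^8≡5, 79^16≡25, 79^32≡80, 79^64≡78
89 = 64 + 16 + 8 + 1, so 79^89 ≡ 78·25·5·79 ≡ 56 (mod 109)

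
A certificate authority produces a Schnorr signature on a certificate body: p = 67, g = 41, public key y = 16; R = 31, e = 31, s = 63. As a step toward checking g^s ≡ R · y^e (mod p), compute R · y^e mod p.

3

Squares mod 67: 16^1≡16, 16^2≡55, 16^4≡10, 16^8≡33, 16^16≡17
31 = 16 + 8 + 4 + 2 + 1, so 16^31 ≡ 17·33·10·55·16 ≡ 39 (mod 67)
R · y^e ≡ 31·39 = 1209 ≡ 3 (mod 67)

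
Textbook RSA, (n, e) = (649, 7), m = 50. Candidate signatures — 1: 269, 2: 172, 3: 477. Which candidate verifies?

2

Candidate 1: Squares mod 649: 269^1≡269, 269^2≡322, 269^4≡493; 7 = 4 + 2 + 1, so 269^7 ≡ 493·322·269 ≡ 421 (mod 649)
Candidate 2: Squares mod 649: 172^1≡172, 172^2≡379, 172^4≡212; 7 = 4 + 2 + 1, so 172^7 ≡ 212·379·172 ≡ 50 (mod 649)
  → matches m = 50
Candidate 3: Squares mod 649: 477^1≡477, 477^2≡379, 477^4≡212; 7 = 4 + 2 + 1, so 477^7 ≡ 212·379·477 ≡ 599 (mod 649)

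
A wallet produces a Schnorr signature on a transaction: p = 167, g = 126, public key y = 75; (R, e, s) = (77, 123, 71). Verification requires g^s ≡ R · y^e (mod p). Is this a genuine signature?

forged

g^s mod p:
126^2 = 15876 ≡ 11
126^4 ≡ 11^2 = 121
126^8 ≡ 121^2 = 14641 ≡ 112
126^16 ≡ 112^2 = 12544 ≡ 19
126^32 ≡ 19^2 = 361 ≡ 27
126^64 ≡ 27^2 = 729 ≡ 61
71 = 64 + 4 + 2 + 1, so 126^71 ≡ 61·121·11·126 ≡ 147 (mod 167)
R · y^e mod p:
75^2 = 5625 ≡ 114
75^4 ≡ 114^2 = 12996 ≡ 137
75^8 ≡ 137^2 = 18769 ≡ 65
75^16 ≡ 65^2 = 4225 ≡ 50
75^32 ≡ 50^2 = 2500 ≡ 162
75^64 ≡ 162^2 = 26244 ≡ 25
123 = 64 + 32 + 16 + 8 + 2 + 1, so 75^123 ≡ 25·162·50·65·114·75 ≡ 9 (mod 167)
77·9 = 693 ≡ 25 (mod 167)
147 ≠ 25; the check fails.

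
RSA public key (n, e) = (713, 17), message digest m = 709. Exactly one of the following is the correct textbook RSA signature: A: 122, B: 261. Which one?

Candidate A: 122^2 = 14884 ≡ 624; 122^4 ≡ 624^2 = 389376 ≡ 78; 122^8 ≡ 78^2 = 6084 ≡ 380; 122^16 ≡ 380^2 = 144400 ≡ 374; 17 = 16 + 1, so 122^17 ≡ 374·122 ≡ 709 (mod 713)
  → matches m = 709
Candidate B: 261^2 = 68121 ≡ 386; 261^4 ≡ 386^2 = 148996 ≡ 692; 261^8 ≡ 692^2 = 478864 ≡ 441; 261^16 ≡ 441^2 = 194481 ≡ 545; 17 = 16 + 1, so 261^17 ≡ 545·261 ≡ 358 (mod 713)

A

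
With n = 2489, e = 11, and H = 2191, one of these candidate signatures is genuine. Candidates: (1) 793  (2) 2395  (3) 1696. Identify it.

Candidate 1: Squares mod 2489: 793^1≡793, 793^2≡1621, 793^4≡1746, 793^8≡1980; 11 = 8 + 2 + 1, so 793^11 ≡ 1980·1621·793 ≡ 298 (mod 2489)
Candidate 2: Squares mod 2489: 2395^1≡2395, 2395^2≡1369, 2395^4≡2433, 2395^8≡647; 11 = 8 + 2 + 1, so 2395^11 ≡ 647·1369·2395 ≡ 2186 (mod 2489)
Candidate 3: Squares mod 2489: 1696^1≡1696, 1696^2≡1621, 1696^4≡1746, 1696^8≡1980; 11 = 8 + 2 + 1, so 1696^11 ≡ 1980·1621·1696 ≡ 2191 (mod 2489)
  → matches H = 2191

3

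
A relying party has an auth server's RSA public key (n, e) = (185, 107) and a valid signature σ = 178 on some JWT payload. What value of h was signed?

σ^2 ≡ 178^2 = 31684 ≡ 49
σ^4 ≡ 49^2 = 2401 ≡ 181
σ^8 ≡ 181^2 = 32761 ≡ 16
σ^16 ≡ 16^2 = 256 ≡ 71
σ^32 ≡ 71^2 = 5041 ≡ 46
σ^64 ≡ 46^2 = 2116 ≡ 81
107 = 64 + 32 + 8 + 2 + 1, so σ^107 ≡ 81·46·16·49·178 ≡ 132 (mod 185)

132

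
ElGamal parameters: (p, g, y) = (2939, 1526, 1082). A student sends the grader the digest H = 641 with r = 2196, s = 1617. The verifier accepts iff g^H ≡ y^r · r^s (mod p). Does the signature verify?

verifies

Left side g^H mod p:
1526^2 = 2328676 ≡ 988
1526^4 ≡ 988^2 = 976144 ≡ 396
1526^8 ≡ 396^2 = 156816 ≡ 1049
1526^16 ≡ 1049^2 = 1100401 ≡ 1215
1526^32 ≡ 1215^2 = 1476225 ≡ 847
1526^64 ≡ 847^2 = 717409 ≡ 293
1526^128 ≡ 293^2 = 85849 ≡ 618
1526^256 ≡ 618^2 = 381924 ≡ 2793
1526^512 ≡ 2793^2 = 7800849 ≡ 743
641 = 512 + 128 + 1, so 1526^641 ≡ 743·618·1526 ≡ 778 (mod 2939)
Right side y^r · r^s mod p:
1082^2 = 1170724 ≡ 1002
1082^4 ≡ 1002^2 = 1004004 ≡ 1805
1082^8 ≡ 1805^2 = 3258025 ≡ 1613
1082^16 ≡ 1613^2 = 2601769 ≡ 754
1082^32 ≡ 754^2 = 568516 ≡ 1289
1082^64 ≡ 1289^2 = 1661521 ≡ 986
1082^128 ≡ 986^2 = 972196 ≡ 2326
1082^256 ≡ 2326^2 = 5410276 ≡ 2516
1082^512 ≡ 2516^2 = 6330256 ≡ 2589
1082^1024 ≡ 2589^2 = 6702921 ≡ 2001
1082^2048 ≡ 2001^2 = 4004001 ≡ 1083
2196 = 2048 + 128 + 16 + 4, so 1082^2196 ≡ 1083·2326·754·1805 ≡ 819 (mod 2939)
2196^2 = 4822416 ≡ 2456
2196^4 ≡ 2456^2 = 6031936 ≡ 1108
2196^8 ≡ 1108^2 = 1227664 ≡ 2101
2196^16 ≡ 2101^2 = 4414201 ≡ 2762
2196^32 ≡ 2762^2 = 7628644 ≡ 1939
2196^64 ≡ 1939^2 = 3759721 ≡ 740
2196^128 ≡ 740^2 = 547600 ≡ 946
2196^256 ≡ 946^2 = 894916 ≡ 1460
2196^512 ≡ 1460^2 = 2131600 ≡ 825
2196^1024 ≡ 825^2 = 680625 ≡ 1716
1617 = 1024 + 512 + 64 + 16 + 1, so 2196^1617 ≡ 1716·825·740·2762·2196 ≡ 1361 (mod 2939)
819·1361 = 1114659 ≡ 778 (mod 2939)
778 ≡ 778 (mod 2939), so the signature is genuine.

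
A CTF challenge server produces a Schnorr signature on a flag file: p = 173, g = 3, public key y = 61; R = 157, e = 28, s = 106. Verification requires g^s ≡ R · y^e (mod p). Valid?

yes

g^s mod p:
Squares mod 173: 3^1≡3, 3^2≡9, 3^4≡81, 3^8≡160, 3^16≡169, 3^32≡16, 3^64≡83
106 = 64 + 32 + 8 + 2, so 3^106 ≡ 83·16·160·9 ≡ 151 (mod 173)
R · y^e mod p:
Squares mod 173: 61^1≡61, 61^2≡88, 61^4≡132, 61^8≡124, 61^16≡152
28 = 16 + 8 + 4, so 61^28 ≡ 152·124·132 ≡ 23 (mod 173)
157·23 = 3611 ≡ 151 (mod 173)
151 ≡ 151 (mod 173); signature holds.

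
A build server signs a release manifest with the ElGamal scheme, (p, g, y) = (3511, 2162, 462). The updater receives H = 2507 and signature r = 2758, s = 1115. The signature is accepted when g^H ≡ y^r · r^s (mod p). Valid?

yes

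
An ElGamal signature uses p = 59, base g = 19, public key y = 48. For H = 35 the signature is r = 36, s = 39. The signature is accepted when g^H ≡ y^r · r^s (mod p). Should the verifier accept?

Left side g^H mod p:
19^2 = 361 ≡ 7
19^4 ≡ 7^2 = 49
19^8 ≡ 49^2 = 2401 ≡ 41
19^16 ≡ 41^2 = 1681 ≡ 29
19^32 ≡ 29^2 = 841 ≡ 15
35 = 32 + 2 + 1, so 19^35 ≡ 15·7·19 ≡ 48 (mod 59)
Right side y^r · r^s mod p:
48^2 = 2304 ≡ 3
48^4 ≡ 3^2 = 9
48^8 ≡ 9^2 = 81 ≡ 22
48^16 ≡ 22^2 = 484 ≡ 12
48^32 ≡ 12^2 = 144 ≡ 26
36 = 32 + 4, so 48^36 ≡ 26·9 ≡ 57 (mod 59)
36^2 = 1296 ≡ 57
36^4 ≡ 57^2 = 3249 ≡ 4
36^8 ≡ 4^2 = 16
36^16 ≡ 16^2 = 256 ≡ 20
36^32 ≡ 20^2 = 400 ≡ 46
39 = 32 + 4 + 2 + 1, so 36^39 ≡ 46·4·57·36 ≡ 27 (mod 59)
57·27 = 1539 ≡ 5 (mod 59)
48 ≠ 5, so verification fails.

reject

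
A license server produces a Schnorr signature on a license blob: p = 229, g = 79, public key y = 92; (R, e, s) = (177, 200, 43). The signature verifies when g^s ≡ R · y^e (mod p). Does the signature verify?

g^s mod p:
79^43 mod 229 = 28
R · y^e mod p:
92^200 mod 229 = 158
177·158 = 27966 ≡ 28 (mod 229)
28 ≡ 28 (mod 229); signature holds.

verifies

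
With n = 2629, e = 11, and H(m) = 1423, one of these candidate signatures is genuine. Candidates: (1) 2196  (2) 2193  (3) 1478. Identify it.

2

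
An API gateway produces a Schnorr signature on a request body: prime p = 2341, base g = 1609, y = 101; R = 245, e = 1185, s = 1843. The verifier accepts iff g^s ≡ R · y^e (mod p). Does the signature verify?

g^s mod p:
Squares mod 2341: 1609^1≡1609, 1609^2≡2076, 1609^4≡2336, 1609^8≡25, 1609^16≡625, 1609^32≡2019, 1609^64≡680, 1609^128≡1223, 1609^256≡2171, 1609^512≡808, 1609^1024≡2066
1843 = 1024 + 512 + 256 + 32 + 16 + 2 + 1, so 1609^1843 ≡ 2066·808·2171·2019·625·2076·1609 ≡ 1826 (mod 2341)
R · y^e mod p:
Squares mod 2341: 101^1≡101, 101^2≡837, 101^4≡610, 101^8≡2222, 101^16≡115, 101^32≡1520, 101^64≡2174, 101^128≡2138, 101^256≡1412, 101^512≡1553, 101^1024≡579
1185 = 1024 + 128 + 32 + 1, so 101^1185 ≡ 579·2138·1520·101 ≡ 277 (mod 2341)
245·277 = 67865 ≡ 2317 (mod 2341)
1826 ≠ 2317; the check fails.

does not verify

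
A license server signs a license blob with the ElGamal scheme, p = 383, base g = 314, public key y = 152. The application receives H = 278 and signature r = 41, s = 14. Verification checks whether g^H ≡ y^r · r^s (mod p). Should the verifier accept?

Left side g^H mod p:
Squares mod 383: 314^1≡314, 314^2≡165, 314^4≡32, 314^8≡258, 314^16≡305, 314^32≡339, 314^64≡21, 314^128≡58, 314^256≡300
278 = 256 + 16 + 4 + 2, so 314^278 ≡ 300·305·32·165 ≡ 353 (mod 383)
Right side y^r · r^s mod p:
Squares mod 383: 152^1≡152, 152^2≡124, 152^4≡56, 152^8≡72, 152^16≡205, 152^32≡278
41 = 32 + 8 + 1, so 152^41 ≡ 278·72·152 ≡ 263 (mod 383)
Squares mod 383: 41^1≡41, 41^2≡149, 41^4≡370, 41^8≡169
14 = 8 + 4 + 2, so 41^14 ≡ 169·370·149 ≡ 112 (mod 383)
263·112 = 29456 ≡ 348 (mod 383)
353 ≠ 348, so verification fails.

reject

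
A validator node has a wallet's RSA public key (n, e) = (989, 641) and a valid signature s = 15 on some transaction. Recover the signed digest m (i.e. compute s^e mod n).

s^641 mod 989 = 891

891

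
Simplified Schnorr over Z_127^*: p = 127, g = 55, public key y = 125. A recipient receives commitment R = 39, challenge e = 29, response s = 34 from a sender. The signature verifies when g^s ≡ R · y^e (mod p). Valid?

g^s mod p:
Squares mod 127: 55^1≡55, 55^2≡104, 55^4≡21, 55^8≡60, 55^16≡44, 55^32≡31
34 = 32 + 2, so 55^34 ≡ 31·104 ≡ 49 (mod 127)
R · y^e mod p:
Squares mod 127: 125^1≡125, 125^2≡4, 125^4≡16, 125^8≡2, 125^16≡4
29 = 16 + 8 + 4 + 1, so 125^29 ≡ 4·2·16·125 ≡ 125 (mod 127)
39·125 = 4875 ≡ 49 (mod 127)
49 ≡ 49 (mod 127); signature holds.

yes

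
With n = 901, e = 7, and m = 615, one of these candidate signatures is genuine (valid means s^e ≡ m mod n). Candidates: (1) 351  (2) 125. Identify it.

1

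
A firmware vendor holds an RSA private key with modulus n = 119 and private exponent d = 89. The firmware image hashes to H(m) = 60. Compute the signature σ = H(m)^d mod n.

(H(m))^2 ≡ 60^2 = 3600 ≡ 30
(H(m))^4 ≡ 30^2 = 900 ≡ 67
(H(m))^8 ≡ 67^2 = 4489 ≡ 86
(H(m))^16 ≡ 86^2 = 7396 ≡ 18
(H(m))^32 ≡ 18^2 = 324 ≡ 86
(H(m))^64 ≡ 86^2 = 7396 ≡ 18
89 = 64 + 16 + 8 + 1, so (H(m))^89 ≡ 18·18·86·60 ≡ 9 (mod 119)

9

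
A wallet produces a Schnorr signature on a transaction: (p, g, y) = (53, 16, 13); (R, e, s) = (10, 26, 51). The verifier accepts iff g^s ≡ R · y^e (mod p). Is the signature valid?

g^s mod p:
16^2 = 256 ≡ 44
16^4 ≡ 44^2 = 1936 ≡ 28
16^8 ≡ 28^2 = 784 ≡ 42
16^16 ≡ 42^2 = 1764 ≡ 15
16^32 ≡ 15^2 = 225 ≡ 13
51 = 32 + 16 + 2 + 1, so 16^51 ≡ 13·15·44·16 ≡ 10 (mod 53)
R · y^e mod p:
13^2 = 169 ≡ 10
13^4 ≡ 10^2 = 100 ≡ 47
13^8 ≡ 47^2 = 2209 ≡ 36
13^16 ≡ 36^2 = 1296 ≡ 24
26 = 16 + 8 + 2, so 13^26 ≡ 24·36·10 ≡ 1 (mod 53)
10·1 = 10 ≡ 10 (mod 53)
10 ≡ 10 (mod 53); signature holds.

valid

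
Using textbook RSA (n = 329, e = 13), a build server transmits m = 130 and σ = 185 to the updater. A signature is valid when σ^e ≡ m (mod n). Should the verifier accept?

reject

σ^2 ≡ 185^2 = 34225 ≡ 9
σ^4 ≡ 9^2 = 81
σ^8 ≡ 81^2 = 6561 ≡ 310
13 = 8 + 4 + 1, so σ^13 ≡ 310·81·185 ≡ 199 (mod 329)
199 ≠ 130, so verification fails.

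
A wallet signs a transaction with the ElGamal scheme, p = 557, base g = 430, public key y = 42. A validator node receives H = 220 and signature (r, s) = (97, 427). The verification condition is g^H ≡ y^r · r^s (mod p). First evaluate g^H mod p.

227

Squares mod 557: 430^1≡430, 430^2≡533, 430^4≡19, 430^8≡361, 430^16≡540, 430^32≡289, 430^64≡528, 430^128≡284
220 = 128 + 64 + 16 + 8 + 4, so 430^220 ≡ 284·528·540·361·19 ≡ 227 (mod 557)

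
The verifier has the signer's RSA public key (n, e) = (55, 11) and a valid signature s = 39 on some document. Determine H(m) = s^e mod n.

39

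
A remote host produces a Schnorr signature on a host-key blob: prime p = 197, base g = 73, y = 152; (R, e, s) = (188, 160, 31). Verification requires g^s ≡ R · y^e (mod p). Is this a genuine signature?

forged

g^s mod p:
Squares mod 197: 73^1≡73, 73^2≡10, 73^4≡100, 73^8≡150, 73^16≡42
31 = 16 + 8 + 4 + 2 + 1, so 73^31 ≡ 42·150·100·10·73 ≡ 151 (mod 197)
R · y^e mod p:
Squares mod 197: 152^1≡152, 152^2≡55, 152^4≡70, 152^8≡172, 152^16≡34, 152^32≡171, 152^64≡85, 152^128≡133
160 = 128 + 32, so 152^160 ≡ 133·171 ≡ 88 (mod 197)
188·88 = 16544 ≡ 193 (mod 197)
151 ≠ 193; the check fails.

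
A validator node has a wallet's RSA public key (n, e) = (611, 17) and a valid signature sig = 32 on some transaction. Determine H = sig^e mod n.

sig^2 ≡ 32^2 = 1024 ≡ 413
sig^4 ≡ 413^2 = 170569 ≡ 100
sig^8 ≡ 100^2 = 10000 ≡ 224
sig^16 ≡ 224^2 = 50176 ≡ 74
17 = 16 + 1, so sig^17 ≡ 74·32 ≡ 535 (mod 611)

535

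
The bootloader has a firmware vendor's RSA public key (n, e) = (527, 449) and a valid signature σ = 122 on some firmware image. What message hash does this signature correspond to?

σ^2 ≡ 122^2 = 14884 ≡ 128
σ^4 ≡ 128^2 = 16384 ≡ 47
σ^8 ≡ 47^2 = 2209 ≡ 101
σ^16 ≡ 101^2 = 10201 ≡ 188
σ^32 ≡ 188^2 = 35344 ≡ 35
σ^64 ≡ 35^2 = 1225 ≡ 171
σ^128 ≡ 171^2 = 29241 ≡ 256
σ^256 ≡ 256^2 = 65536 ≡ 188
449 = 256 + 128 + 64 + 1, so σ^449 ≡ 188·256·171·122 ≡ 139 (mod 527)

139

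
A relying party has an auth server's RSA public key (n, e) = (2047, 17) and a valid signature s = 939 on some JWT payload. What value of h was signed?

1953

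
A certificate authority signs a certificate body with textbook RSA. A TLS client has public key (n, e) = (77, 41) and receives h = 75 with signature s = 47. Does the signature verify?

Squares mod 77: s^1≡47, s^2≡53, s^4≡37, s^8≡60, s^16≡58, s^32≡53
41 = 32 + 8 + 1, so s^41 ≡ 53·60·47 ≡ 3 (mod 77)
3 ≠ 75, so verification fails.

does not verify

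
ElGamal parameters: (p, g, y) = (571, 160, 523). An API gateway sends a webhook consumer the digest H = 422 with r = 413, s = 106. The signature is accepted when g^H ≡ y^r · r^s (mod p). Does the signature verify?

verifies

Left side g^H mod p:
160^2 = 25600 ≡ 476
160^4 ≡ 476^2 = 226576 ≡ 460
160^8 ≡ 460^2 = 211600 ≡ 330
160^16 ≡ 330^2 = 108900 ≡ 410
160^32 ≡ 410^2 = 168100 ≡ 226
160^64 ≡ 226^2 = 51076 ≡ 257
160^128 ≡ 257^2 = 66049 ≡ 384
160^256 ≡ 384^2 = 147456 ≡ 138
422 = 256 + 128 + 32 + 4 + 2, so 160^422 ≡ 138·384·226·460·476 ≡ 439 (mod 571)
Right side y^r · r^s mod p:
523^2 = 273529 ≡ 20
523^4 ≡ 20^2 = 400
523^8 ≡ 400^2 = 160000 ≡ 120
523^16 ≡ 120^2 = 14400 ≡ 125
523^32 ≡ 125^2 = 15625 ≡ 208
523^64 ≡ 208^2 = 43264 ≡ 439
523^128 ≡ 439^2 = 192721 ≡ 294
523^256 ≡ 294^2 = 86436 ≡ 215
413 = 256 + 128 + 16 + 8 + 4 + 1, so 523^413 ≡ 215·294·125·120·400·523 ≡ 294 (mod 571)
413^2 = 170569 ≡ 411
413^4 ≡ 411^2 = 168921 ≡ 476
413^8 ≡ 476^2 = 226576 ≡ 460
413^16 ≡ 460^2 = 211600 ≡ 330
413^32 ≡ 330^2 = 108900 ≡ 410
413^64 ≡ 410^2 = 168100 ≡ 226
106 = 64 + 32 + 8 + 2, so 413^106 ≡ 226·410·460·411 ≡ 186 (mod 571)
294·186 = 54684 ≡ 439 (mod 571)
439 ≡ 439 (mod 571), so the signature is genuine.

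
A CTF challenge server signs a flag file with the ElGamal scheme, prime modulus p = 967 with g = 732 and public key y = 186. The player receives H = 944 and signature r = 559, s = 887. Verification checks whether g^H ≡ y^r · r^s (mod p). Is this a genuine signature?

forged

Left side g^H mod p:
732^2 = 535824 ≡ 106
732^4 ≡ 106^2 = 11236 ≡ 599
732^8 ≡ 599^2 = 358801 ≡ 44
732^16 ≡ 44^2 = 1936 ≡ 2
732^32 ≡ 2^2 = 4
732^64 ≡ 4^2 = 16
732^128 ≡ 16^2 = 256
732^256 ≡ 256^2 = 65536 ≡ 747
732^512 ≡ 747^2 = 558009 ≡ 50
944 = 512 + 256 + 128 + 32 + 16, so 732^944 ≡ 50·747·256·4·2 ≡ 199 (mod 967)
Right side y^r · r^s mod p:
186^2 = 34596 ≡ 751
186^4 ≡ 751^2 = 564001 ≡ 240
186^8 ≡ 240^2 = 57600 ≡ 547
186^16 ≡ 547^2 = 299209 ≡ 406
186^32 ≡ 406^2 = 164836 ≡ 446
186^64 ≡ 446^2 = 198916 ≡ 681
186^128 ≡ 681^2 = 463761 ≡ 568
186^256 ≡ 568^2 = 322624 ≡ 613
186^512 ≡ 613^2 = 375769 ≡ 573
559 = 512 + 32 + 8 + 4 + 2 + 1, so 186^559 ≡ 573·446·547·240·751·186 ≡ 371 (mod 967)
559^2 = 312481 ≡ 140
559^4 ≡ 140^2 = 19600 ≡ 260
559^8 ≡ 260^2 = 67600 ≡ 877
559^16 ≡ 877^2 = 769129 ≡ 364
559^32 ≡ 364^2 = 132496 ≡ 17
559^64 ≡ 17^2 = 289
559^128 ≡ 289^2 = 83521 ≡ 359
559^256 ≡ 359^2 = 128881 ≡ 270
559^512 ≡ 270^2 = 72900 ≡ 375
887 = 512 + 256 + 64 + 32 + 16 + 4 + 2 + 1, so 559^887 ≡ 375·270·289·17·364·260·140·559 ≡ 30 (mod 967)
371·30 = 11130 ≡ 493 (mod 967)
199 ≠ 493, so verification fails.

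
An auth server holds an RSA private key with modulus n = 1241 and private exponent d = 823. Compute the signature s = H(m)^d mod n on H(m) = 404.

701

(H(m))^2 ≡ 404^2 = 163216 ≡ 645
(H(m))^4 ≡ 645^2 = 416025 ≡ 290
(H(m))^8 ≡ 290^2 = 84100 ≡ 953
(H(m))^16 ≡ 953^2 = 908209 ≡ 1038
(H(m))^32 ≡ 1038^2 = 1077444 ≡ 256
(H(m))^64 ≡ 256^2 = 65536 ≡ 1004
(H(m))^128 ≡ 1004^2 = 1008016 ≡ 324
(H(m))^256 ≡ 324^2 = 104976 ≡ 732
(H(m))^512 ≡ 732^2 = 535824 ≡ 953
823 = 512 + 256 + 32 + 16 + 4 + 2 + 1, so (H(m))^823 ≡ 953·732·256·1038·290·645·404 ≡ 701 (mod 1241)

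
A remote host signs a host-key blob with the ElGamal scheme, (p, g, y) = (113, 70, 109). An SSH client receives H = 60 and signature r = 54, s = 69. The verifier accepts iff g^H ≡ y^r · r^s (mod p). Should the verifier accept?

Left side g^H mod p:
70^2 = 4900 ≡ 41
70^4 ≡ 41^2 = 1681 ≡ 99
70^8 ≡ 99^2 = 9801 ≡ 83
70^16 ≡ 83^2 = 6889 ≡ 109
70^32 ≡ 109^2 = 11881 ≡ 16
60 = 32 + 16 + 8 + 4, so 70^60 ≡ 16·109·83·99 ≡ 14 (mod 113)
Right side y^r · r^s mod p:
109^2 = 11881 ≡ 16
109^4 ≡ 16^2 = 256 ≡ 30
109^8 ≡ 30^2 = 900 ≡ 109
109^16 ≡ 109^2 = 11881 ≡ 16
109^32 ≡ 16^2 = 256 ≡ 30
54 = 32 + 16 + 4 + 2, so 109^54 ≡ 30·16·30·16 ≡ 106 (mod 113)
54^2 = 2916 ≡ 91
54^4 ≡ 91^2 = 8281 ≡ 32
54^8 ≡ 32^2 = 1024 ≡ 7
54^16 ≡ 7^2 = 49
54^32 ≡ 49^2 = 2401 ≡ 28
54^64 ≡ 28^2 = 784 ≡ 106
69 = 64 + 4 + 1, so 54^69 ≡ 106·32·54 ≡ 108 (mod 113)
106·108 = 11448 ≡ 35 (mod 113)
14 ≠ 35, so verification fails.

reject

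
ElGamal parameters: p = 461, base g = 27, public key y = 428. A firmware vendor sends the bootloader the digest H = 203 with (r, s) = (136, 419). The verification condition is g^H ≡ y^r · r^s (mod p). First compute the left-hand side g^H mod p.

161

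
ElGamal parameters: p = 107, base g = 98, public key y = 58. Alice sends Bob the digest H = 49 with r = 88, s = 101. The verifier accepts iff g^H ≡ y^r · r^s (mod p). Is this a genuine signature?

genuine

Left side g^H mod p:
98^49 mod 107 = 22
Right side y^r · r^s mod p:
58^88 mod 107 = 57
88^101 mod 107 = 98
57·98 = 5586 ≡ 22 (mod 107)
22 ≡ 22 (mod 107), so the signature is genuine.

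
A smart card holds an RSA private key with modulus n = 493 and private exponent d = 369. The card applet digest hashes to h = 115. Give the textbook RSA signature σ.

115

h^2 ≡ 115^2 = 13225 ≡ 407
h^4 ≡ 407^2 = 165649 ≡ 1
h^8 ≡ 1^2 = 1
h^16 ≡ 1^2 = 1
h^32 ≡ 1^2 = 1
h^64 ≡ 1^2 = 1
h^128 ≡ 1^2 = 1
h^256 ≡ 1^2 = 1
369 = 256 + 64 + 32 + 16 + 1, so h^369 ≡ 1·1·1·1·115 ≡ 115 (mod 493)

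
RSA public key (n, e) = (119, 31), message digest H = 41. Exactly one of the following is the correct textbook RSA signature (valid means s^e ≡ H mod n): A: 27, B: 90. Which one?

Candidate A: Squares mod 119: 27^1≡27, 27^2≡15, 27^4≡106, 27^8≡50, 27^16≡1; 31 = 16 + 8 + 4 + 2 + 1, so 27^31 ≡ 1·50·106·15·27 ≡ 97 (mod 119)
Candidate B: Squares mod 119: 90^1≡90, 90^2≡8, 90^4≡64, 90^8≡50, 90^16≡1; 31 = 16 + 8 + 4 + 2 + 1, so 90^31 ≡ 1·50·64·8·90 ≡ 41 (mod 119)
  → matches H = 41

B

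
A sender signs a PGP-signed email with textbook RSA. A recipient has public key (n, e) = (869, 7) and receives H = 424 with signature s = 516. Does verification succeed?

fails

s^7 mod 869 = 648
The recovered value 648 does not match the digest 424.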